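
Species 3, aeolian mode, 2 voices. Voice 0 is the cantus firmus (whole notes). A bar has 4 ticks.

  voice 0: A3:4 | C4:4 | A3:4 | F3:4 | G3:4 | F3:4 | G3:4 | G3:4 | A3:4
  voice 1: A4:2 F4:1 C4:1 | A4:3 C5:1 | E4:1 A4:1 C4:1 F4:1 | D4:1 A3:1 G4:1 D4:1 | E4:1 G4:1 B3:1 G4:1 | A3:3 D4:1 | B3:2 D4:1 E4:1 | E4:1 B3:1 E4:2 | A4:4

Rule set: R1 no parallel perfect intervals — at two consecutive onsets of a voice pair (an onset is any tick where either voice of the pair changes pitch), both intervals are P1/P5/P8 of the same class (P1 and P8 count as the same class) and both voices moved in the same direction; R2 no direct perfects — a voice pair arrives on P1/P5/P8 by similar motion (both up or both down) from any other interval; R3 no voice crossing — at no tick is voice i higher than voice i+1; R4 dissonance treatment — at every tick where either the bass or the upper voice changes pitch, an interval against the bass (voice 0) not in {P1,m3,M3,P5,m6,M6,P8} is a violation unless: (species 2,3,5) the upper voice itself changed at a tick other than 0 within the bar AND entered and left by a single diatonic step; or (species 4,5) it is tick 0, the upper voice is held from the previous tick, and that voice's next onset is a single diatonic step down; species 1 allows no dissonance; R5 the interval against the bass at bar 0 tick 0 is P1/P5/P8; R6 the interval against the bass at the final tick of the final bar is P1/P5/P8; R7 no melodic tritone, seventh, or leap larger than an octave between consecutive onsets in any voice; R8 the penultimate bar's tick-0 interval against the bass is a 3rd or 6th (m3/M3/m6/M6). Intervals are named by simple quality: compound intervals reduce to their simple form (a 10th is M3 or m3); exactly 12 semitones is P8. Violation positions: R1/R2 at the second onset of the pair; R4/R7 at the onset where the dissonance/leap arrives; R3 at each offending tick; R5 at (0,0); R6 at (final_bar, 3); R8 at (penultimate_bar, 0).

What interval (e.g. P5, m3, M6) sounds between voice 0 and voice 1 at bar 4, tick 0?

voice 0=G3 voice 1=E4 -> M6

M6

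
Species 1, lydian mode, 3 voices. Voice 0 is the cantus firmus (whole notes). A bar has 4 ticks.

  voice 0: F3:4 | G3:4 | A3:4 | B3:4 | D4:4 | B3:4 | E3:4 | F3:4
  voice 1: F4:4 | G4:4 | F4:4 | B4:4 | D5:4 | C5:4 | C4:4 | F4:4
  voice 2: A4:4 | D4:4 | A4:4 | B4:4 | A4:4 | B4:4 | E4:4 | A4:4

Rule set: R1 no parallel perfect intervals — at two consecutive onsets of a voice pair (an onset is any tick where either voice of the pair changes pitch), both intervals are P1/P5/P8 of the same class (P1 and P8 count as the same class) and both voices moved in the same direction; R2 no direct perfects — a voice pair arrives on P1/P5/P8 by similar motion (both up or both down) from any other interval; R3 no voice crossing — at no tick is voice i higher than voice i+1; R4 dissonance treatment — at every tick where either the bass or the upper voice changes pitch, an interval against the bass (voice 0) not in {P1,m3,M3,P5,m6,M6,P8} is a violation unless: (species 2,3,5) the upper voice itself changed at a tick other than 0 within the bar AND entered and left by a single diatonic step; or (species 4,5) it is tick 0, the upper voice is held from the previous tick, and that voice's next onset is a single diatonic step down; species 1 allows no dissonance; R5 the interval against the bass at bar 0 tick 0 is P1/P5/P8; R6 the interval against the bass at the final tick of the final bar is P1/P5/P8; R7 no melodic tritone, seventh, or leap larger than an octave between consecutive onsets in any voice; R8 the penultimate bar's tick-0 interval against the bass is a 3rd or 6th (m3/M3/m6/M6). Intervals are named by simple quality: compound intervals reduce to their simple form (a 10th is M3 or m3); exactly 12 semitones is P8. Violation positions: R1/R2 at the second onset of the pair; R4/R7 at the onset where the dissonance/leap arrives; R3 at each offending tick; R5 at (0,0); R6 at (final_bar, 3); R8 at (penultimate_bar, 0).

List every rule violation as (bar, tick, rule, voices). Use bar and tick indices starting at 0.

bar 0: v0=F3 v1=F4 v2=A4 downbeat M3
bar 1: v0=G3 v1=G4 v2=D4 downbeat P5
bar 2: v0=A3 v1=F4 v2=A4 downbeat P8
bar 3: v0=B3 v1=B4 v2=B4 downbeat P8
bar 4: v0=D4 v1=D5 v2=A4 downbeat P5
bar 5: v0=B3 v1=C5 v2=B4 downbeat P8
bar 6: v0=E3 v1=C4 v2=E4 downbeat P8
bar 7: v0=F3 v1=F4 v2=A4 downbeat M3
  -> R5 @ bar 0 tick 0 v(0, 2): opens on M3
  -> R1 @ bar 1 tick 0 v(0, 1): F3/F4 P8 -> G3/G4 P8 similar
  -> R3 @ bar 1 tick 0 v(1, 2): G4 above D4
  -> R3 @ bar 1 tick 1 v(1, 2): G4 above D4
  -> R3 @ bar 1 tick 2 v(1, 2): G4 above D4
  -> R3 @ bar 1 tick 3 v(1, 2): G4 above D4
  -> R2 @ bar 2 tick 0 v(0, 2): G3/D4 P5 -> A3/A4 P8 similar
  -> R1 @ bar 3 tick 0 v(0, 2): A3/A4 P8 -> B3/B4 P8 similar
  -> R2 @ bar 3 tick 0 v(0, 1): A3/F4 m6 -> B3/B4 P8 similar
  -> R2 @ bar 3 tick 0 v(1, 2): F4/A4 M3 -> B4/B4 P1 similar
  -> R7 @ bar 3 tick 0 v(1,): F4->B4 leap 6st
  -> R1 @ bar 4 tick 0 v(0, 1): B3/B4 P8 -> D4/D5 P8 similar
  -> R3 @ bar 4 tick 0 v(1, 2): D5 above A4
  -> R3 @ bar 4 tick 1 v(1, 2): D5 above A4
  -> R3 @ bar 4 tick 2 v(1, 2): D5 above A4
  -> R3 @ bar 4 tick 3 v(1, 2): D5 above A4
  -> R3 @ bar 5 tick 0 v(1, 2): C5 above B4
  -> R4 @ bar 5 tick 0 v(0, 1): B3/C5 m2 untreated
  -> R3 @ bar 5 tick 1 v(1, 2): C5 above B4
  -> R3 @ bar 5 tick 2 v(1, 2): C5 above B4
  -> R3 @ bar 5 tick 3 v(1, 2): C5 above B4
  -> R1 @ bar 6 tick 0 v(0, 2): B3/B4 P8 -> E3/E4 P8 similar
  -> R8 @ bar 6 tick 0 v(0, 2): penult P8 not 3rd/6th
  -> R2 @ bar 7 tick 0 v(0, 1): E3/C4 m6 -> F3/F4 P8 similar
  -> R6 @ bar 7 tick 3 v(0, 2): closes on M3

(0, 0, R5, (0, 2))
(1, 0, R1, (0, 1))
(1, 0, R3, (1, 2))
(1, 1, R3, (1, 2))
(1, 2, R3, (1, 2))
(1, 3, R3, (1, 2))
(2, 0, R2, (0, 2))
(3, 0, R1, (0, 2))
(3, 0, R2, (0, 1))
(3, 0, R2, (1, 2))
(3, 0, R7, (1,))
(4, 0, R1, (0, 1))
(4, 0, R3, (1, 2))
(4, 1, R3, (1, 2))
(4, 2, R3, (1, 2))
(4, 3, R3, (1, 2))
(5, 0, R3, (1, 2))
(5, 0, R4, (0, 1))
(5, 1, R3, (1, 2))
(5, 2, R3, (1, 2))
(5, 3, R3, (1, 2))
(6, 0, R1, (0, 2))
(6, 0, R8, (0, 2))
(7, 0, R2, (0, 1))
(7, 3, R6, (0, 2))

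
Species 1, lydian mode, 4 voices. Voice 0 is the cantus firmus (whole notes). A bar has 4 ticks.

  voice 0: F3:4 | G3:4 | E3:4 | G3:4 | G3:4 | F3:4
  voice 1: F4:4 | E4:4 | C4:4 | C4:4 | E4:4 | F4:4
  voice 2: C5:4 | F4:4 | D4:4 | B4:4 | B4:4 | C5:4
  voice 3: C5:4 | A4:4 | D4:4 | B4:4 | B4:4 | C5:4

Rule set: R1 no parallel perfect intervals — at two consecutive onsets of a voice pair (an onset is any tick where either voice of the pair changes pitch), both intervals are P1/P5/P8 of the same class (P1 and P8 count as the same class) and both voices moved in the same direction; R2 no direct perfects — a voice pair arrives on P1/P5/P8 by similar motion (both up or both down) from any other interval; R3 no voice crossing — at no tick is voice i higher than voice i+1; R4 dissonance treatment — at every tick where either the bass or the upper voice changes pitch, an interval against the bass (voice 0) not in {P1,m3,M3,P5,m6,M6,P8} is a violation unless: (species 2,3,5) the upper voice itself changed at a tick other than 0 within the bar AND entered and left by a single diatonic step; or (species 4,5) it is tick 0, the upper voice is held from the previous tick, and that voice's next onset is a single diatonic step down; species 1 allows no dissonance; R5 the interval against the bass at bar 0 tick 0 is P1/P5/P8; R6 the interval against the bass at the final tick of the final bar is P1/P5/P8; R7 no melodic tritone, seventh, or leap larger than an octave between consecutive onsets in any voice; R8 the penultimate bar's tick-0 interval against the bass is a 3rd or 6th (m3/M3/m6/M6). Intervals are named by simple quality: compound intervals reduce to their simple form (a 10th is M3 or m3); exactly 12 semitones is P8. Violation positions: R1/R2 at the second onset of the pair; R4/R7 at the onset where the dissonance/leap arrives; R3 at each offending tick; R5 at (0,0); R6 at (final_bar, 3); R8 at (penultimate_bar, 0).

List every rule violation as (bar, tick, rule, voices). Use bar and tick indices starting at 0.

bar 0: v0=F3 v1=F4 v2=C5 v3=C5 downbeat P5
bar 1: v0=G3 v1=E4 v2=F4 v3=A4 downbeat M2
bar 2: v0=E3 v1=C4 v2=D4 v3=D4 downbeat m7
bar 3: v0=G3 v1=C4 v2=B4 v3=B4 downbeat M3
bar 4: v0=G3 v1=E4 v2=B4 v3=B4 downbeat M3
bar 5: v0=F3 v1=F4 v2=C5 v3=C5 downbeat P5
  -> R4 @ bar 1 tick 0 v(0, 2): G3/F4 m7 untreated
  -> R4 @ bar 1 tick 0 v(0, 3): G3/A4 M2 untreated
  -> R2 @ bar 2 tick 0 v(2, 3): F4/A4 M3 -> D4/D4 P1 similar
  -> R4 @ bar 2 tick 0 v(0, 2): E3/D4 m7 untreated
  -> R4 @ bar 2 tick 0 v(0, 3): E3/D4 m7 untreated
  -> R1 @ bar 3 tick 0 v(2, 3): D4/D4 P1 -> B4/B4 P1 similar
  -> R4 @ bar 3 tick 0 v(0, 1): G3/C4 P4 untreated
  -> R1 @ bar 5 tick 0 v(1, 2): E4/B4 P5 -> F4/C5 P5 similar
  -> R1 @ bar 5 tick 0 v(1, 3): E4/B4 P5 -> F4/C5 P5 similar
  -> R1 @ bar 5 tick 0 v(2, 3): B4/B4 P1 -> C5/C5 P1 similar

(1, 0, R4, (0, 2))
(1, 0, R4, (0, 3))
(2, 0, R2, (2, 3))
(2, 0, R4, (0, 2))
(2, 0, R4, (0, 3))
(3, 0, R1, (2, 3))
(3, 0, R4, (0, 1))
(5, 0, R1, (1, 2))
(5, 0, R1, (1, 3))
(5, 0, R1, (2, 3))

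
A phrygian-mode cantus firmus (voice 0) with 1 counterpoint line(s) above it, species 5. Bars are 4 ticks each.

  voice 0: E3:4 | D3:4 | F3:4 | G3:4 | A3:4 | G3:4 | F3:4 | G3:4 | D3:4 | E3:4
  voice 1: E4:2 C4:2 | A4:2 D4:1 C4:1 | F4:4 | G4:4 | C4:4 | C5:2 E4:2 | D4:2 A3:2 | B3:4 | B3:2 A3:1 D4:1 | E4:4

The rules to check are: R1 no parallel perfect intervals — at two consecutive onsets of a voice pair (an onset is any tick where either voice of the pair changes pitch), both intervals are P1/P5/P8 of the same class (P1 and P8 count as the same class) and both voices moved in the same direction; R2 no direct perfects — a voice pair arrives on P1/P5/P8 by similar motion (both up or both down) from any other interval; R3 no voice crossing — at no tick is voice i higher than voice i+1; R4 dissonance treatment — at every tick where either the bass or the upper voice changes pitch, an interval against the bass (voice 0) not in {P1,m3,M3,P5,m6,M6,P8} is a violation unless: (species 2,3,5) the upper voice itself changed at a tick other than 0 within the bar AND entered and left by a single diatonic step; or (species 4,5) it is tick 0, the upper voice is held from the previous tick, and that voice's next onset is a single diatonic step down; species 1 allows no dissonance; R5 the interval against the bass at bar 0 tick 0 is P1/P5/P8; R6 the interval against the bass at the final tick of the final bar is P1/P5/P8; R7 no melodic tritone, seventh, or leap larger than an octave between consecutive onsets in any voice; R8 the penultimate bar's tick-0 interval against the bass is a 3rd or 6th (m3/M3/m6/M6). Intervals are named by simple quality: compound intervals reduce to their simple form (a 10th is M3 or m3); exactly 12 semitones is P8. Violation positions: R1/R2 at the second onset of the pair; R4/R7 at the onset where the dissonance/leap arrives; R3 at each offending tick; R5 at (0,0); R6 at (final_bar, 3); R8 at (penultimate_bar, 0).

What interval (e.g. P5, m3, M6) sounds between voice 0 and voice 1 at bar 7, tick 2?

voice 0=G3 voice 1=B3 -> M3

M3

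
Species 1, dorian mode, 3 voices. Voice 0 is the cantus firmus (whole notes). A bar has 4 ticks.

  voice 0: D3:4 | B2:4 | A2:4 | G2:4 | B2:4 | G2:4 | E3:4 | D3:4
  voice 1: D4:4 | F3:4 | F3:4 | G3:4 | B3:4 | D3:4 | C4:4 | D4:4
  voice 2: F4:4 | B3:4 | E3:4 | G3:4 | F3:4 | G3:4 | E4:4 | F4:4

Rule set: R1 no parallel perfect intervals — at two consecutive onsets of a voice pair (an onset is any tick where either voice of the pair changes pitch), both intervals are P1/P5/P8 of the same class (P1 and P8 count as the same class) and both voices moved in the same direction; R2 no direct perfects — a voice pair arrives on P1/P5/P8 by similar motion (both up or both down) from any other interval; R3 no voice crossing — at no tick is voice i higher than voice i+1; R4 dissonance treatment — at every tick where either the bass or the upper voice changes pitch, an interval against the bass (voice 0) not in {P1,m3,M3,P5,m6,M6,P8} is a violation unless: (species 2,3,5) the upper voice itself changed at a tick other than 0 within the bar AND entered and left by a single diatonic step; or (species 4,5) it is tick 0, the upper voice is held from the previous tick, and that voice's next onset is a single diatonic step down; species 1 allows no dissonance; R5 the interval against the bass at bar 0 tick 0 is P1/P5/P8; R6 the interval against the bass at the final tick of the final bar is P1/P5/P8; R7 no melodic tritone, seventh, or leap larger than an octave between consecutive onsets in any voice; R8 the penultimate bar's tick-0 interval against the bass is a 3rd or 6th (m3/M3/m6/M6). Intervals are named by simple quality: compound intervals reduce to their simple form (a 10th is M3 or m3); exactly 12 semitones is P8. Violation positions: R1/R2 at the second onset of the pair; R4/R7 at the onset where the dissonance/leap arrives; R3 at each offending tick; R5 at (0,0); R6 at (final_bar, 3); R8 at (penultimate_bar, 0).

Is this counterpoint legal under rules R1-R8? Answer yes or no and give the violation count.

No (21 violations)

bar 0: v0=D3 v1=D4 v2=F4 (m3)
bar 1: v0=B2 v1=F3 v2=B3 (P8)
bar 2: v0=A2 v1=F3 v2=E3 (P5)
bar 3: v0=G2 v1=G3 v2=G3 (P8)
bar 4: v0=B2 v1=B3 v2=F3 (TT)
bar 5: v0=G2 v1=D3 v2=G3 (P8)
bar 6: v0=E3 v1=C4 v2=E4 (P8)
bar 7: v0=D3 v1=D4 v2=F4 (m3)
  R5 @ bar0.0: opens on m3
  R2 @ bar1.0: D3/F4 m3 -> B2/B3 P8 similar
  R4 @ bar1.0: B2/F3 TT untreated
  R7 @ bar1.0: F4->B3 leap 6st
  R2 @ bar2.0: B2/B3 P8 -> A2/E3 P5 similar
  R3 @ bar2.0: F3 above E3
  R3 @ bar2.1: F3 above E3
  R3 @ bar2.2: F3 above E3
  R3 @ bar2.3: F3 above E3
  R2 @ bar3.0: F3/E3 m2 -> G3/G3 P1 similar
  R1 @ bar4.0: G2/G3 P8 -> B2/B3 P8 similar
  R3 @ bar4.0: B3 above F3
  R4 @ bar4.0: B2/F3 TT untreated
  R3 @ bar4.1: B3 above F3
  R3 @ bar4.2: B3 above F3
  R3 @ bar4.3: B3 above F3
  R2 @ bar5.0: B2/B3 P8 -> G2/D3 P5 similar
  R1 @ bar6.0: G2/G3 P8 -> E3/E4 P8 similar
  R7 @ bar6.0: D3->C4 leap 10st
  R8 @ bar6.0: penult P8 not 3rd/6th
  R6 @ bar7.3: closes on m3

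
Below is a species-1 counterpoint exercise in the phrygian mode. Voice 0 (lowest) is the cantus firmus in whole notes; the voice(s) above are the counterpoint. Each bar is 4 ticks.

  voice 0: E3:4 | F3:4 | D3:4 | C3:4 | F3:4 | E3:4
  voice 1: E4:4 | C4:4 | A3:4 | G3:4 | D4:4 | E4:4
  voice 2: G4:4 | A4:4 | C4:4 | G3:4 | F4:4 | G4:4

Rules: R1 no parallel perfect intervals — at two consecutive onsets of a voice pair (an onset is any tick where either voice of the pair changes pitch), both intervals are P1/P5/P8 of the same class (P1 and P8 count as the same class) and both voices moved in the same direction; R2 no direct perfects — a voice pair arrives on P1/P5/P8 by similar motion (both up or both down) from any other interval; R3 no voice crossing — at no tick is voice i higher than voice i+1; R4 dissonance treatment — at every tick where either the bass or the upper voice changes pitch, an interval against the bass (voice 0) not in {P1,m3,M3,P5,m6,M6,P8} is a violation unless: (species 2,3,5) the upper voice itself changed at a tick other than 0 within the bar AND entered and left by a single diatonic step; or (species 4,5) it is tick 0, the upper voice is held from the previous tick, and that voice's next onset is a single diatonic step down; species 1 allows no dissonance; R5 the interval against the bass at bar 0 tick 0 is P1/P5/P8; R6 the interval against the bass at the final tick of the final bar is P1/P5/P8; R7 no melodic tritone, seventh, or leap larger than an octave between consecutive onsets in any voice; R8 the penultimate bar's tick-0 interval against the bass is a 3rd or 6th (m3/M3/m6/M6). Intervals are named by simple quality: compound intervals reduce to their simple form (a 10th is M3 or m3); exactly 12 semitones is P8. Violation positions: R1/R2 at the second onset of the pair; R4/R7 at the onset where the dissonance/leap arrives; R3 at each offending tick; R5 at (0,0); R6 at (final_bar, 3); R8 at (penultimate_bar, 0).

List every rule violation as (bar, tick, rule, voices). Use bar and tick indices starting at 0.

bar 0: v0=E3 v1=E4 v2=G4 downbeat m3
bar 1: v0=F3 v1=C4 v2=A4 downbeat M3
bar 2: v0=D3 v1=A3 v2=C4 downbeat m7
bar 3: v0=C3 v1=G3 v2=G3 downbeat P5
bar 4: v0=F3 v1=D4 v2=F4 downbeat P8
bar 5: v0=E3 v1=E4 v2=G4 downbeat m3
  -> R5 @ bar 0 tick 0 v(0, 2): opens on m3
  -> R1 @ bar 2 tick 0 v(0, 1): F3/C4 P5 -> D3/A3 P5 similar
  -> R4 @ bar 2 tick 0 v(0, 2): D3/C4 m7 untreated
  -> R1 @ bar 3 tick 0 v(0, 1): D3/A3 P5 -> C3/G3 P5 similar
  -> R2 @ bar 3 tick 0 v(0, 2): D3/C4 m7 -> C3/G3 P5 similar
  -> R2 @ bar 3 tick 0 v(1, 2): A3/C4 m3 -> G3/G3 P1 similar
  -> R2 @ bar 4 tick 0 v(0, 2): C3/G3 P5 -> F3/F4 P8 similar
  -> R7 @ bar 4 tick 0 v(2,): G3->F4 leap 10st
  -> R8 @ bar 4 tick 0 v(0, 2): penult P8 not 3rd/6th
  -> R6 @ bar 5 tick 3 v(0, 2): closes on m3

(0, 0, R5, (0, 2))
(2, 0, R1, (0, 1))
(2, 0, R4, (0, 2))
(3, 0, R1, (0, 1))
(3, 0, R2, (0, 2))
(3, 0, R2, (1, 2))
(4, 0, R2, (0, 2))
(4, 0, R7, (2,))
(4, 0, R8, (0, 2))
(5, 3, R6, (0, 2))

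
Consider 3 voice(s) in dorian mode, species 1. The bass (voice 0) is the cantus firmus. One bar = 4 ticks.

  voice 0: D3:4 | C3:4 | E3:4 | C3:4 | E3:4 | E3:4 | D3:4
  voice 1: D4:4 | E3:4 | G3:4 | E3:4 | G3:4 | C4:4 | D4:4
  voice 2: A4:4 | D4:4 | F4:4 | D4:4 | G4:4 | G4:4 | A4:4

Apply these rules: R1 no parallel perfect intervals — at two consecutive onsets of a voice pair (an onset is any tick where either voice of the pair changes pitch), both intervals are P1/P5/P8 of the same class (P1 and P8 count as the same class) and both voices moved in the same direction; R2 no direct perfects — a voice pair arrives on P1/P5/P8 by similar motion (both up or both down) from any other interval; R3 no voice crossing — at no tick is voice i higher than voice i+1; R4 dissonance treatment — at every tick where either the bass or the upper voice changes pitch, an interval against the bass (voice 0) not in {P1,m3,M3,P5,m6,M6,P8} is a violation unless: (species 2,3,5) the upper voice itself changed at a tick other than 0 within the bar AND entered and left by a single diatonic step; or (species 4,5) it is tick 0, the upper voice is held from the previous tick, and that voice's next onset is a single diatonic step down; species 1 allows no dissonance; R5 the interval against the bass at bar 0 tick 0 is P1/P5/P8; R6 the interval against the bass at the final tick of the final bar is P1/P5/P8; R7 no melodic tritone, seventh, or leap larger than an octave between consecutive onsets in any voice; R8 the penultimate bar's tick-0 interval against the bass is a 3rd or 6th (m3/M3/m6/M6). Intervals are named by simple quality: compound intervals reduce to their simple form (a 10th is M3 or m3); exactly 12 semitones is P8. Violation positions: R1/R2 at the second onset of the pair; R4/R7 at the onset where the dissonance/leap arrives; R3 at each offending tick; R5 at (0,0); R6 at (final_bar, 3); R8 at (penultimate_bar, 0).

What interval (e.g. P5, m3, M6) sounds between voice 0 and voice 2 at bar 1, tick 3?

voice 0=C3 voice 2=D4 -> M2

M2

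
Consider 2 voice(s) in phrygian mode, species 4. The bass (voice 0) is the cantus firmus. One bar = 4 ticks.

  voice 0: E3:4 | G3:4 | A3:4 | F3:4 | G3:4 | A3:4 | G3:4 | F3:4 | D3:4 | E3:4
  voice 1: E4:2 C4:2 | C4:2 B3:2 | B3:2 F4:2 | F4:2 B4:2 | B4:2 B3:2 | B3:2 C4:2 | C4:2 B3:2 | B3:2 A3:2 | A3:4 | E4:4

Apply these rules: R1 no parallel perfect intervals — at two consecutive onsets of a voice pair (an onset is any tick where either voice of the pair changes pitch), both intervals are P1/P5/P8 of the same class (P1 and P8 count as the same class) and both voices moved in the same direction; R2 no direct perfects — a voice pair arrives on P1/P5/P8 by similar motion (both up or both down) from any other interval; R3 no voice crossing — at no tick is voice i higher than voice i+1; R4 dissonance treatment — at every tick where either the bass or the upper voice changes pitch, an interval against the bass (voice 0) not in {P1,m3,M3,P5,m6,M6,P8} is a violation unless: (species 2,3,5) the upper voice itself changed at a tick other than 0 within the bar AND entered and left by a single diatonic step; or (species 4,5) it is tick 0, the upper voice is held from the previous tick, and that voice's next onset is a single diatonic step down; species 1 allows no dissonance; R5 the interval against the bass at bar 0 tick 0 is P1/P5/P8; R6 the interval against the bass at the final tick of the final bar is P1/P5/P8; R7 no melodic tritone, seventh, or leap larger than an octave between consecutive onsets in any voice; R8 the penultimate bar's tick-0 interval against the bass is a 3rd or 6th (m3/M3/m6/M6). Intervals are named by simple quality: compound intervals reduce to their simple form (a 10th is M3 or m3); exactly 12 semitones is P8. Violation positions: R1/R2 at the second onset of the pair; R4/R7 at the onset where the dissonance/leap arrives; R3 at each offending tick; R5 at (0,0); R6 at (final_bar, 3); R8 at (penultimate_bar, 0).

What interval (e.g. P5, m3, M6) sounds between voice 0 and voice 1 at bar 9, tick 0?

P8

voice 0=E3 voice 1=E4 -> P8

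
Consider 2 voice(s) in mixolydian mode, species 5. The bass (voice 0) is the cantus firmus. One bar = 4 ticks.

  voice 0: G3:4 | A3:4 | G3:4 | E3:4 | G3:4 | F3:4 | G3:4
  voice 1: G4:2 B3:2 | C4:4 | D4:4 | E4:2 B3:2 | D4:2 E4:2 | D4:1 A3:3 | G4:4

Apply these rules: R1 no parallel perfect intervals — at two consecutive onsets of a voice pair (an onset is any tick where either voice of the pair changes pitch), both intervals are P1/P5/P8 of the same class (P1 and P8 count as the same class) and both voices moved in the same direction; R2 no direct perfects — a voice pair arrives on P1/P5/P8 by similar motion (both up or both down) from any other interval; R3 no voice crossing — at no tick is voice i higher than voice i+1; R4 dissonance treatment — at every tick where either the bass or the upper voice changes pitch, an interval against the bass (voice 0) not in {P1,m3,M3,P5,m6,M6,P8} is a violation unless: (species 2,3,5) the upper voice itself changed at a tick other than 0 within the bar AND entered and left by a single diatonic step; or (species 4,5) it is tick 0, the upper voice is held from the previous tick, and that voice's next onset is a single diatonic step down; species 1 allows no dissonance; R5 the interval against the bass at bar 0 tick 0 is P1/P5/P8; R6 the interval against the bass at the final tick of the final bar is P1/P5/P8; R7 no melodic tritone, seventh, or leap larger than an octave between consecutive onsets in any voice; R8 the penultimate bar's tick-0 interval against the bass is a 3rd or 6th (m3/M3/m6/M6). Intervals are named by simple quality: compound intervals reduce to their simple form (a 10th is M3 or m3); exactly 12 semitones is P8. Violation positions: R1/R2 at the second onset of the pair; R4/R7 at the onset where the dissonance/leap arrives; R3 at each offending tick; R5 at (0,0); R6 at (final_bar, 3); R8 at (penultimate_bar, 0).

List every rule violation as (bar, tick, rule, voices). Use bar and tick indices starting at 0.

bar 0: v0=G3 v1=G4 downbeat P8
bar 1: v0=A3 v1=C4 downbeat m3
bar 2: v0=G3 v1=D4 downbeat P5
bar 3: v0=E3 v1=E4 downbeat P8
bar 4: v0=G3 v1=D4 downbeat P5
bar 5: v0=F3 v1=D4 downbeat M6
bar 6: v0=G3 v1=G4 downbeat P8
  -> R1 @ bar 4 tick 0 v(0, 1): E3/B3 P5 -> G3/D4 P5 similar
  -> R2 @ bar 6 tick 0 v(0, 1): F3/A3 M3 -> G3/G4 P8 similar
  -> R7 @ bar 6 tick 0 v(1,): A3->G4 leap 10st

(4, 0, R1, (0, 1))
(6, 0, R2, (0, 1))
(6, 0, R7, (1,))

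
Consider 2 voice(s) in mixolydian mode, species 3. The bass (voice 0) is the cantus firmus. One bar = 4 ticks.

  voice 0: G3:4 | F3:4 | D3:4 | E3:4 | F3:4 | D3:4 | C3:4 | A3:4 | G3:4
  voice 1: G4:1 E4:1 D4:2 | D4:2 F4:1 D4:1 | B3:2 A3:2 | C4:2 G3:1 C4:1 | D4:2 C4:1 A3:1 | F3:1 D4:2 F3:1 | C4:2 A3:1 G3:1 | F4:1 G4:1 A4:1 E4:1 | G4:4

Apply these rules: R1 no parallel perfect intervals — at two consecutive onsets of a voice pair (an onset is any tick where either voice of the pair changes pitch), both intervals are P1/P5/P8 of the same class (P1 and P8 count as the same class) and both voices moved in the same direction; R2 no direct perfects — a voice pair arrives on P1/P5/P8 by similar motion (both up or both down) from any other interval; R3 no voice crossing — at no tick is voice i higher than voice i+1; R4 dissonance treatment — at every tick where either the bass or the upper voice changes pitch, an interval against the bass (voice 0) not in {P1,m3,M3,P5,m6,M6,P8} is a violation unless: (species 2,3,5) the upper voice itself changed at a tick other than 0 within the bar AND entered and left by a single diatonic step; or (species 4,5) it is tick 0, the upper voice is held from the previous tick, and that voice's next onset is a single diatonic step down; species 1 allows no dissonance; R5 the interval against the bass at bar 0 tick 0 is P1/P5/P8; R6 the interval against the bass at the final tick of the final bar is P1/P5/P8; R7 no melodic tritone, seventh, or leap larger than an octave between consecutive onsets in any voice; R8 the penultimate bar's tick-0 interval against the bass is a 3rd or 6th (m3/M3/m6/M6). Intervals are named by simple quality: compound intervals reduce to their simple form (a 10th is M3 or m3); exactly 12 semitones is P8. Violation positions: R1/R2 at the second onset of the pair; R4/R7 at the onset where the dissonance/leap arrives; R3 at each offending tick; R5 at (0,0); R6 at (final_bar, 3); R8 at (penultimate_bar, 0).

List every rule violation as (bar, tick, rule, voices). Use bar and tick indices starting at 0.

(7, 0, R7, (1,))

bar 0: v0=G3 v1=G4 downbeat P8
bar 1: v0=F3 v1=D4 downbeat M6
bar 2: v0=D3 v1=B3 downbeat M6
bar 3: v0=E3 v1=C4 downbeat m6
bar 4: v0=F3 v1=D4 downbeat M6
bar 5: v0=D3 v1=F3 downbeat m3
bar 6: v0=C3 v1=C4 downbeat P8
bar 7: v0=A3 v1=F4 downbeat m6
bar 8: v0=G3 v1=G4 downbeat P8
  -> R7 @ bar 7 tick 0 v(1,): G3->F4 leap 10st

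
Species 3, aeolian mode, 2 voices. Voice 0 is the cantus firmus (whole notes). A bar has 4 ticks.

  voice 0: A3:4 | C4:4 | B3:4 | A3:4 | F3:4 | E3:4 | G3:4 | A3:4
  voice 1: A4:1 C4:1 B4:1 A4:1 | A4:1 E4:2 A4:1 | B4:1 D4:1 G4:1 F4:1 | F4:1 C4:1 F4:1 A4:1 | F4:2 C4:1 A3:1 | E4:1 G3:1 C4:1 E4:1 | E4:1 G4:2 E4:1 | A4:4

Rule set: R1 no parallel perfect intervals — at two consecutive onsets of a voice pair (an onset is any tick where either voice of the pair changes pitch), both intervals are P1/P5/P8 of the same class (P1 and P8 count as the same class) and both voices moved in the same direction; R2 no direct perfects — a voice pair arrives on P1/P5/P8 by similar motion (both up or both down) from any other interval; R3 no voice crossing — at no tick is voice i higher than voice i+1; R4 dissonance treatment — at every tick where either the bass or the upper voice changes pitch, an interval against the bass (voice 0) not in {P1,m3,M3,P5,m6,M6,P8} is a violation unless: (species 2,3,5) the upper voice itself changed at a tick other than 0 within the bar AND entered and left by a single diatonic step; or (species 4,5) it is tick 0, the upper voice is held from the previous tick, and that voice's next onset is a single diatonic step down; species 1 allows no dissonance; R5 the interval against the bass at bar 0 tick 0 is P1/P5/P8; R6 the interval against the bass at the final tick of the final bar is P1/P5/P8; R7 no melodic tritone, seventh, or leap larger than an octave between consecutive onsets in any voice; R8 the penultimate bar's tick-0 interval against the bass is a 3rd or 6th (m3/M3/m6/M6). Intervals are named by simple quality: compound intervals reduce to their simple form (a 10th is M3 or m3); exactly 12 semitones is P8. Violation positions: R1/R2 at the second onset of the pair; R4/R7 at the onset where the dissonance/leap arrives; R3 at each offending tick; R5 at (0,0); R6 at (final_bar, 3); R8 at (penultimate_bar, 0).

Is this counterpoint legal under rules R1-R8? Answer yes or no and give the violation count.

bar 0: v0=A3 v1=A4 (P8)
bar 1: v0=C4 v1=A4 (M6)
bar 2: v0=B3 v1=B4 (P8)
bar 3: v0=A3 v1=F4 (m6)
bar 4: v0=F3 v1=F4 (P8)
bar 5: v0=E3 v1=E4 (P8)
bar 6: v0=G3 v1=E4 (M6)
bar 7: v0=A3 v1=A4 (P8)
  R4 @ bar0.2: A3/B4 M2 untreated
  R7 @ bar0.2: C4->B4 leap 11st
  R4 @ bar2.3: B3/F4 TT untreated
  R1 @ bar4.0: A3/A4 P8 -> F3/F4 P8 similar
  R2 @ bar7.0: G3/E4 M6 -> A3/A4 P8 similar

No (5 violations)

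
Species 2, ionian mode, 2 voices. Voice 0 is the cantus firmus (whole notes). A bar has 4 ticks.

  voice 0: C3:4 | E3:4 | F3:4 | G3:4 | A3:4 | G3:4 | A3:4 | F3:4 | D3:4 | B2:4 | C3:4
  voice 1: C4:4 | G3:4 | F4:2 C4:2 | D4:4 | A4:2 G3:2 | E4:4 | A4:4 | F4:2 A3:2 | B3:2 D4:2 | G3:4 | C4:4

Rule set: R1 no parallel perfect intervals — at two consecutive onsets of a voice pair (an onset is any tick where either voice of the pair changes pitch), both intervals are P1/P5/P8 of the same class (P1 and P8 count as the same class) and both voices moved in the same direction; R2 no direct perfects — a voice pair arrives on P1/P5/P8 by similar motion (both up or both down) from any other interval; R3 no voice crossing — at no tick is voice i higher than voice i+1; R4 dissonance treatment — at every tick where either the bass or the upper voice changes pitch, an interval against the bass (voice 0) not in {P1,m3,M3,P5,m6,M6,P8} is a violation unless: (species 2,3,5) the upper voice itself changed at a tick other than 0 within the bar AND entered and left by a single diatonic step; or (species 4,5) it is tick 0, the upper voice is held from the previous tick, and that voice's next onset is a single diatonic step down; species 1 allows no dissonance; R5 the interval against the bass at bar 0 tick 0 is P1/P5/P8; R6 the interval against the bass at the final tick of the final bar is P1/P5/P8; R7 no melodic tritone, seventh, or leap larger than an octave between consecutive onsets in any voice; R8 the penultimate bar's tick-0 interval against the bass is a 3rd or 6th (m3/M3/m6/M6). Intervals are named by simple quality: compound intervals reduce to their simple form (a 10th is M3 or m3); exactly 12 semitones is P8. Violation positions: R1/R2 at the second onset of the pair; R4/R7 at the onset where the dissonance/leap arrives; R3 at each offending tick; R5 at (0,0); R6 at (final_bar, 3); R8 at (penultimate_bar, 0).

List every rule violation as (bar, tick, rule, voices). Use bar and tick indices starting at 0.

bar 0: v0=C3 v1=C4 downbeat P8
bar 1: v0=E3 v1=G3 downbeat m3
bar 2: v0=F3 v1=F4 downbeat P8
bar 3: v0=G3 v1=D4 downbeat P5
bar 4: v0=A3 v1=A4 downbeat P8
bar 5: v0=G3 v1=E4 downbeat M6
bar 6: v0=A3 v1=A4 downbeat P8
bar 7: v0=F3 v1=F4 downbeat P8
bar 8: v0=D3 v1=B3 downbeat M6
bar 9: v0=B2 v1=G3 downbeat m6
bar 10: v0=C3 v1=C4 downbeat P8
  -> R2 @ bar 2 tick 0 v(0, 1): E3/G3 m3 -> F3/F4 P8 similar
  -> R7 @ bar 2 tick 0 v(1,): G3->F4 leap 10st
  -> R1 @ bar 3 tick 0 v(0, 1): F3/C4 P5 -> G3/D4 P5 similar
  -> R2 @ bar 4 tick 0 v(0, 1): G3/D4 P5 -> A3/A4 P8 similar
  -> R3 @ bar 4 tick 2 v(0, 1): A3 above G3
  -> R4 @ bar 4 tick 2 v(0, 1): A3/G3 M2 untreated
  -> R7 @ bar 4 tick 2 v(1,): A4->G3 leap 14st
  -> R3 @ bar 4 tick 3 v(0, 1): A3 above G3
  -> R2 @ bar 6 tick 0 v(0, 1): G3/E4 M6 -> A3/A4 P8 similar
  -> R1 @ bar 7 tick 0 v(0, 1): A3/A4 P8 -> F3/F4 P8 similar
  -> R2 @ bar 10 tick 0 v(0, 1): B2/G3 m6 -> C3/C4 P8 similar

(2, 0, R2, (0, 1))
(2, 0, R7, (1,))
(3, 0, R1, (0, 1))
(4, 0, R2, (0, 1))
(4, 2, R3, (0, 1))
(4, 2, R4, (0, 1))
(4, 2, R7, (1,))
(4, 3, R3, (0, 1))
(6, 0, R2, (0, 1))
(7, 0, R1, (0, 1))
(10, 0, R2, (0, 1))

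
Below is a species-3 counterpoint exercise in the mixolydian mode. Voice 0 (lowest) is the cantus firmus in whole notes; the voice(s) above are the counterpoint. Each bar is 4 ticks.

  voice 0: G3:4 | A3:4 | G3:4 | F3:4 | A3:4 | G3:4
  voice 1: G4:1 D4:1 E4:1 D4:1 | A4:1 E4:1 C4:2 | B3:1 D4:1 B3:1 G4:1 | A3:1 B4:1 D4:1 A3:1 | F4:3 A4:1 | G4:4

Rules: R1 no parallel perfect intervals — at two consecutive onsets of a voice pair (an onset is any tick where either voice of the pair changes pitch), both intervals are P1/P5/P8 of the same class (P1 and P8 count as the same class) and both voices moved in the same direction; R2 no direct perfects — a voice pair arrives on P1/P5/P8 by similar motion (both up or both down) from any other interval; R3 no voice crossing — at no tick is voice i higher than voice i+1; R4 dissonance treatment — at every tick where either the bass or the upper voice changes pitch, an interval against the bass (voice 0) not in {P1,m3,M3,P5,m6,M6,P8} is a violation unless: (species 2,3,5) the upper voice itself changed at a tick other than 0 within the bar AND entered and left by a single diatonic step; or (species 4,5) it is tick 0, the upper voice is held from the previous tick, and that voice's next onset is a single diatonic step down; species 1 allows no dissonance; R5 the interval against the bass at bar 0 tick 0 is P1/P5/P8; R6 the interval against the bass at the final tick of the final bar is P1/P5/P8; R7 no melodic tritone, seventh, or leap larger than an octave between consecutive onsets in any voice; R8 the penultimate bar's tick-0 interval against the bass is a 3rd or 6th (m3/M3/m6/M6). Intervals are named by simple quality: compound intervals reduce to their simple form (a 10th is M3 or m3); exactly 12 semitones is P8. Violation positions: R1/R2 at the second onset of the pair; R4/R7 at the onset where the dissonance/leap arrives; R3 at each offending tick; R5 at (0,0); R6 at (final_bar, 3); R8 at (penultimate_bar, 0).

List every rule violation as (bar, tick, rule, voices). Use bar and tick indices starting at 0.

bar 0: v0=G3 v1=G4 downbeat P8
bar 1: v0=A3 v1=A4 downbeat P8
bar 2: v0=G3 v1=B3 downbeat M3
bar 3: v0=F3 v1=A3 downbeat M3
bar 4: v0=A3 v1=F4 downbeat m6
bar 5: v0=G3 v1=G4 downbeat P8
  -> R2 @ bar 1 tick 0 v(0, 1): G3/D4 P5 -> A3/A4 P8 similar
  -> R7 @ bar 3 tick 0 v(1,): G4->A3 leap 10st
  -> R4 @ bar 3 tick 1 v(0, 1): F3/B4 TT untreated
  -> R7 @ bar 3 tick 1 v(1,): A3->B4 leap 14st
  -> R1 @ bar 5 tick 0 v(0, 1): A3/A4 P8 -> G3/G4 P8 similar

(1, 0, R2, (0, 1))
(3, 0, R7, (1,))
(3, 1, R4, (0, 1))
(3, 1, R7, (1,))
(5, 0, R1, (0, 1))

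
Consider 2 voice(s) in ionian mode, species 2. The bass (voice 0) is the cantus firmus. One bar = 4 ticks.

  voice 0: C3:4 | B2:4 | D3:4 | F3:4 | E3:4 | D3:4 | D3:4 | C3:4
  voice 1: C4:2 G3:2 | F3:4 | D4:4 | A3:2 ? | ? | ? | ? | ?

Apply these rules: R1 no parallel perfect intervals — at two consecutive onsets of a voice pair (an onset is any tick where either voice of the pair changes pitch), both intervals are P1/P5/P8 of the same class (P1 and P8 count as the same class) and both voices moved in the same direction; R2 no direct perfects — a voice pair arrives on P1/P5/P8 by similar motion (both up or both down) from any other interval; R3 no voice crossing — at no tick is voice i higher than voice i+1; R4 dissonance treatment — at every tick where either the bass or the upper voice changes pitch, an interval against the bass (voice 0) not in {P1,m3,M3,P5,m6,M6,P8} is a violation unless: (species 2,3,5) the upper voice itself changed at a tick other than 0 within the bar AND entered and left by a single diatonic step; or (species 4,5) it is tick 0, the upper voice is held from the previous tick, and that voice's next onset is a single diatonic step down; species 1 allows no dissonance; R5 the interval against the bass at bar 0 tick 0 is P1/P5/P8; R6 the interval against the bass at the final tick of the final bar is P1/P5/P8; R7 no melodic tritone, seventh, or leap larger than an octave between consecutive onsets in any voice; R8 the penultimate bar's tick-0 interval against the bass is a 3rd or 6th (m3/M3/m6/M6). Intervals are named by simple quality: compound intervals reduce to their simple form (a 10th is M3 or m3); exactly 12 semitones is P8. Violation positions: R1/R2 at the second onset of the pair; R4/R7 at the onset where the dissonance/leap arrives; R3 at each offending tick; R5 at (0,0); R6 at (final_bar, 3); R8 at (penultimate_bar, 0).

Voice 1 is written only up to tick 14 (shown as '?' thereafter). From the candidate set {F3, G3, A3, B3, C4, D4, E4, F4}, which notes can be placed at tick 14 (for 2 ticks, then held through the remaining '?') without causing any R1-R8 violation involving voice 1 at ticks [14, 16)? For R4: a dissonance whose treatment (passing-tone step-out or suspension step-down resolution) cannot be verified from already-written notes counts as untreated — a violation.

F3: legal
G3: violates R4
A3: legal
B3: violates R4
C4: legal
D4: legal
E4: violates R4
F4: legal

{A3, C4, D4, F3, F4}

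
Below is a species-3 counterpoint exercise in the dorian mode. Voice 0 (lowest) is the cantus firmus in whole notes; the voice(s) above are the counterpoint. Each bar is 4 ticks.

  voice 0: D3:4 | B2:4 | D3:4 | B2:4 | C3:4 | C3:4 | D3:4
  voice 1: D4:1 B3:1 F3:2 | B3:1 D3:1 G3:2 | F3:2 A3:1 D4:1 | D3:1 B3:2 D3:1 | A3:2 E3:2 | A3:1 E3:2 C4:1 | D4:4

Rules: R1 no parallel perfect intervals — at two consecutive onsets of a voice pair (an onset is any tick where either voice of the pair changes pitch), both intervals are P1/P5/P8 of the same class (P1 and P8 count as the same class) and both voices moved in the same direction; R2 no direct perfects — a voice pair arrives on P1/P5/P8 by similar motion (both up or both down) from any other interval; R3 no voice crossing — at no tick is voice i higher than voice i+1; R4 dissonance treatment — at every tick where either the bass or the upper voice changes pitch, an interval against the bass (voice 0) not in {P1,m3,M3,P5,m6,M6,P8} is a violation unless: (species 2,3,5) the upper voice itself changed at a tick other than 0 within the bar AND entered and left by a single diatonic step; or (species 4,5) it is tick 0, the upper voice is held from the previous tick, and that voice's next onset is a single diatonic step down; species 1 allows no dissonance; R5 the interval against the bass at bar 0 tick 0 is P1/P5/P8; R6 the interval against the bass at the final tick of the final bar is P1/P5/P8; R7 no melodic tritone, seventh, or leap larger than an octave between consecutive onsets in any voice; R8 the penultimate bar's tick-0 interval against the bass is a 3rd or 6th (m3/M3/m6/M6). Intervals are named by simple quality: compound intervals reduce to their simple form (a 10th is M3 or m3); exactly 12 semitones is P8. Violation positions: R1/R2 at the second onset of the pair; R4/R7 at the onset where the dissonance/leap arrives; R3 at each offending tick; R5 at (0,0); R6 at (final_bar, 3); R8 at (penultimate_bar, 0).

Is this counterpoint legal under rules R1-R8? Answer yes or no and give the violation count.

No (3 violations)

bar 0: v0=D3 v1=D4 (P8)
bar 1: v0=B2 v1=B3 (P8)
bar 2: v0=D3 v1=F3 (m3)
bar 3: v0=B2 v1=D3 (m3)
bar 4: v0=C3 v1=A3 (M6)
bar 5: v0=C3 v1=A3 (M6)
bar 6: v0=D3 v1=D4 (P8)
  R7 @ bar0.2: B3->F3 leap 6st
  R7 @ bar1.0: F3->B3 leap 6st
  R1 @ bar6.0: C3/C4 P8 -> D3/D4 P8 similar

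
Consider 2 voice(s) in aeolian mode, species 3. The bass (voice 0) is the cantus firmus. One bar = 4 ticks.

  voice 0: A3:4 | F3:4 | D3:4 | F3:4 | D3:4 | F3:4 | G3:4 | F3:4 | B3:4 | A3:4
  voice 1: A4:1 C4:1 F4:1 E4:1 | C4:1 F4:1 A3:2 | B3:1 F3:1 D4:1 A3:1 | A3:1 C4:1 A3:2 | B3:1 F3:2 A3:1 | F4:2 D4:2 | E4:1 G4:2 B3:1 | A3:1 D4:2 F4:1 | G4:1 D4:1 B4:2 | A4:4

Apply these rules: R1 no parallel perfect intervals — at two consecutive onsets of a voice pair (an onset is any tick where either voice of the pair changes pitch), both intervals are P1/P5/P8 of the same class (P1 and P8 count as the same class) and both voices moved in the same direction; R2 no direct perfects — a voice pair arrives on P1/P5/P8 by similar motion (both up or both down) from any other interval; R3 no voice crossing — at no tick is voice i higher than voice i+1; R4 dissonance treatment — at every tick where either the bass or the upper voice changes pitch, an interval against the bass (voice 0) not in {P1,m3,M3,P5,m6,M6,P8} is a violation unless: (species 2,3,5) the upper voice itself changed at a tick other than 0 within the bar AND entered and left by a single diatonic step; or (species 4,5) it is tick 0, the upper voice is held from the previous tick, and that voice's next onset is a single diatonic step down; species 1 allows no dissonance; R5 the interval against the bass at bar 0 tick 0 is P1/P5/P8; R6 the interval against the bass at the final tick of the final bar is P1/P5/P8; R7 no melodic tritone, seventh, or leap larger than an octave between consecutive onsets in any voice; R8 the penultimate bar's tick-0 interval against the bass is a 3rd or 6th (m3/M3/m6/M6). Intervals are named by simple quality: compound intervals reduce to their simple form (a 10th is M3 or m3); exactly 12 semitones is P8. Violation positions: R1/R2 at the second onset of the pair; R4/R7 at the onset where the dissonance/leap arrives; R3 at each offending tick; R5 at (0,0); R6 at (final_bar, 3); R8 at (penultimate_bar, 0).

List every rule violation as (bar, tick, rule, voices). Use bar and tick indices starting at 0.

bar 0: v0=A3 v1=A4 downbeat P8
bar 1: v0=F3 v1=C4 downbeat P5
bar 2: v0=D3 v1=B3 downbeat M6
bar 3: v0=F3 v1=A3 downbeat M3
bar 4: v0=D3 v1=B3 downbeat M6
bar 5: v0=F3 v1=F4 downbeat P8
bar 6: v0=G3 v1=E4 downbeat M6
bar 7: v0=F3 v1=A3 downbeat M3
bar 8: v0=B3 v1=G4 downbeat m6
bar 9: v0=A3 v1=A4 downbeat P8
  -> R1 @ bar 1 tick 0 v(0, 1): A3/E4 P5 -> F3/C4 P5 similar
  -> R7 @ bar 2 tick 1 v(1,): B3->F3 leap 6st
  -> R7 @ bar 4 tick 1 v(1,): B3->F3 leap 6st
  -> R2 @ bar 5 tick 0 v(0, 1): D3/A3 P5 -> F3/F4 P8 similar
  -> R7 @ bar 8 tick 0 v(0,): F3->B3 leap 6st
  -> R1 @ bar 9 tick 0 v(0, 1): B3/B4 P8 -> A3/A4 P8 similar

(1, 0, R1, (0, 1))
(2, 1, R7, (1,))
(4, 1, R7, (1,))
(5, 0, R2, (0, 1))
(8, 0, R7, (0,))
(9, 0, R1, (0, 1))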